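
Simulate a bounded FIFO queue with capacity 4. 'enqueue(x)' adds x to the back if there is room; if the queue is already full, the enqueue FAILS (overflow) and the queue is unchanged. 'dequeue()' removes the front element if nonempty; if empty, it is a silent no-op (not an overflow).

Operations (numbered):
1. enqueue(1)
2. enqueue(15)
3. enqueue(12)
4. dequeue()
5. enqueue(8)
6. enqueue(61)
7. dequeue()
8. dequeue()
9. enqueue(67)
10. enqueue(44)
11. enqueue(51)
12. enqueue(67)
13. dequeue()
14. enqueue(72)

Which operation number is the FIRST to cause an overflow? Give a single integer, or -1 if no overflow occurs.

Answer: 11

Derivation:
1. enqueue(1): size=1
2. enqueue(15): size=2
3. enqueue(12): size=3
4. dequeue(): size=2
5. enqueue(8): size=3
6. enqueue(61): size=4
7. dequeue(): size=3
8. dequeue(): size=2
9. enqueue(67): size=3
10. enqueue(44): size=4
11. enqueue(51): size=4=cap → OVERFLOW (fail)
12. enqueue(67): size=4=cap → OVERFLOW (fail)
13. dequeue(): size=3
14. enqueue(72): size=4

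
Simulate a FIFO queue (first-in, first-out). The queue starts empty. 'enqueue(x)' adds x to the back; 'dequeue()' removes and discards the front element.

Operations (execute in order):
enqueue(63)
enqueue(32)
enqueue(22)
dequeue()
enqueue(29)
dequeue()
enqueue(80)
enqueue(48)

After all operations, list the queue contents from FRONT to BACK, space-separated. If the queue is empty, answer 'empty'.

enqueue(63): [63]
enqueue(32): [63, 32]
enqueue(22): [63, 32, 22]
dequeue(): [32, 22]
enqueue(29): [32, 22, 29]
dequeue(): [22, 29]
enqueue(80): [22, 29, 80]
enqueue(48): [22, 29, 80, 48]

Answer: 22 29 80 48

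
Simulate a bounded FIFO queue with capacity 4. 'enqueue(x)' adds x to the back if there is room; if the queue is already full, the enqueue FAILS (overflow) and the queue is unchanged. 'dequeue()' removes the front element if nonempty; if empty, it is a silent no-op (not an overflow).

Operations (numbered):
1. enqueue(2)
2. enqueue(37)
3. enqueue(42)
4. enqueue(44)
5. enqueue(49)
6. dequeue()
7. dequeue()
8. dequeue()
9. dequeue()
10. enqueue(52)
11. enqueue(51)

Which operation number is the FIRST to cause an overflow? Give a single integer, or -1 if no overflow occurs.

1. enqueue(2): size=1
2. enqueue(37): size=2
3. enqueue(42): size=3
4. enqueue(44): size=4
5. enqueue(49): size=4=cap → OVERFLOW (fail)
6. dequeue(): size=3
7. dequeue(): size=2
8. dequeue(): size=1
9. dequeue(): size=0
10. enqueue(52): size=1
11. enqueue(51): size=2

Answer: 5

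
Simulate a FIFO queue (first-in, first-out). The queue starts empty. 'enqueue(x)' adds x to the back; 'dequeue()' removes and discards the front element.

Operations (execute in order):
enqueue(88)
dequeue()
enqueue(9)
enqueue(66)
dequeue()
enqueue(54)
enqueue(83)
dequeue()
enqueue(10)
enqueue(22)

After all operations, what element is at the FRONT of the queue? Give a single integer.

Answer: 54

Derivation:
enqueue(88): queue = [88]
dequeue(): queue = []
enqueue(9): queue = [9]
enqueue(66): queue = [9, 66]
dequeue(): queue = [66]
enqueue(54): queue = [66, 54]
enqueue(83): queue = [66, 54, 83]
dequeue(): queue = [54, 83]
enqueue(10): queue = [54, 83, 10]
enqueue(22): queue = [54, 83, 10, 22]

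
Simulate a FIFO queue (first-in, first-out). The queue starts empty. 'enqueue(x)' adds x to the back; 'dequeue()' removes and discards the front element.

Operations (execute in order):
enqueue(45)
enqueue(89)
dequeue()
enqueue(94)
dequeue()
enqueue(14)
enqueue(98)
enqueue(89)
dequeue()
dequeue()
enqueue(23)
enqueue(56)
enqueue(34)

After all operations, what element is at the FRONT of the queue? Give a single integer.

enqueue(45): queue = [45]
enqueue(89): queue = [45, 89]
dequeue(): queue = [89]
enqueue(94): queue = [89, 94]
dequeue(): queue = [94]
enqueue(14): queue = [94, 14]
enqueue(98): queue = [94, 14, 98]
enqueue(89): queue = [94, 14, 98, 89]
dequeue(): queue = [14, 98, 89]
dequeue(): queue = [98, 89]
enqueue(23): queue = [98, 89, 23]
enqueue(56): queue = [98, 89, 23, 56]
enqueue(34): queue = [98, 89, 23, 56, 34]

Answer: 98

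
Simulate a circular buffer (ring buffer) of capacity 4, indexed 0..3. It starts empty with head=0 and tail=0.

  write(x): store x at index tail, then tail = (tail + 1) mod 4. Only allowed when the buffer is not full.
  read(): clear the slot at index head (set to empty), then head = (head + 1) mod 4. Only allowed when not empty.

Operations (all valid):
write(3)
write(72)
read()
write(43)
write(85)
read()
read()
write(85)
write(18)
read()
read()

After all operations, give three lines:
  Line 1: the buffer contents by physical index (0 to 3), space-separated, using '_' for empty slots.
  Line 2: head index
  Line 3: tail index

Answer: _ 18 _ _
1
2

Derivation:
write(3): buf=[3 _ _ _], head=0, tail=1, size=1
write(72): buf=[3 72 _ _], head=0, tail=2, size=2
read(): buf=[_ 72 _ _], head=1, tail=2, size=1
write(43): buf=[_ 72 43 _], head=1, tail=3, size=2
write(85): buf=[_ 72 43 85], head=1, tail=0, size=3
read(): buf=[_ _ 43 85], head=2, tail=0, size=2
read(): buf=[_ _ _ 85], head=3, tail=0, size=1
write(85): buf=[85 _ _ 85], head=3, tail=1, size=2
write(18): buf=[85 18 _ 85], head=3, tail=2, size=3
read(): buf=[85 18 _ _], head=0, tail=2, size=2
read(): buf=[_ 18 _ _], head=1, tail=2, size=1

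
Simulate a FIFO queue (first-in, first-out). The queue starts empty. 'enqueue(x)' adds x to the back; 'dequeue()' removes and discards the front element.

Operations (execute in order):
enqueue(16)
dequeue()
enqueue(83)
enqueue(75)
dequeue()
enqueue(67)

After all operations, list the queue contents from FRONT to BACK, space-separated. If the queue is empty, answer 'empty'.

enqueue(16): [16]
dequeue(): []
enqueue(83): [83]
enqueue(75): [83, 75]
dequeue(): [75]
enqueue(67): [75, 67]

Answer: 75 67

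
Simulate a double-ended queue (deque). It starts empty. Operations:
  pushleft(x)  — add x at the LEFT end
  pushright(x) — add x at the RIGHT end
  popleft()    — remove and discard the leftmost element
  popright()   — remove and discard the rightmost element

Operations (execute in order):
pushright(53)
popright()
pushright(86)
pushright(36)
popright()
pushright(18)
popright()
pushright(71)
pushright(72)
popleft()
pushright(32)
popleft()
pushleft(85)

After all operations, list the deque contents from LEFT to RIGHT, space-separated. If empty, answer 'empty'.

Answer: 85 72 32

Derivation:
pushright(53): [53]
popright(): []
pushright(86): [86]
pushright(36): [86, 36]
popright(): [86]
pushright(18): [86, 18]
popright(): [86]
pushright(71): [86, 71]
pushright(72): [86, 71, 72]
popleft(): [71, 72]
pushright(32): [71, 72, 32]
popleft(): [72, 32]
pushleft(85): [85, 72, 32]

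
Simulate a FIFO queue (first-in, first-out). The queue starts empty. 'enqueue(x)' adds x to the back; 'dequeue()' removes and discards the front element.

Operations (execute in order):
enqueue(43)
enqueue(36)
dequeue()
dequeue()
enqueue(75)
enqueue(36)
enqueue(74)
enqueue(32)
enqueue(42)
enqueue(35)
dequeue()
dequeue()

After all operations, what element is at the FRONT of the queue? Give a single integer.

enqueue(43): queue = [43]
enqueue(36): queue = [43, 36]
dequeue(): queue = [36]
dequeue(): queue = []
enqueue(75): queue = [75]
enqueue(36): queue = [75, 36]
enqueue(74): queue = [75, 36, 74]
enqueue(32): queue = [75, 36, 74, 32]
enqueue(42): queue = [75, 36, 74, 32, 42]
enqueue(35): queue = [75, 36, 74, 32, 42, 35]
dequeue(): queue = [36, 74, 32, 42, 35]
dequeue(): queue = [74, 32, 42, 35]

Answer: 74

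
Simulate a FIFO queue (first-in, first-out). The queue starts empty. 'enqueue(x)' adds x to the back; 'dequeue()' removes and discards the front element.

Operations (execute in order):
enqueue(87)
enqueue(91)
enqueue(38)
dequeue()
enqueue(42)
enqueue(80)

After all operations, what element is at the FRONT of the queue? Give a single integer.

Answer: 91

Derivation:
enqueue(87): queue = [87]
enqueue(91): queue = [87, 91]
enqueue(38): queue = [87, 91, 38]
dequeue(): queue = [91, 38]
enqueue(42): queue = [91, 38, 42]
enqueue(80): queue = [91, 38, 42, 80]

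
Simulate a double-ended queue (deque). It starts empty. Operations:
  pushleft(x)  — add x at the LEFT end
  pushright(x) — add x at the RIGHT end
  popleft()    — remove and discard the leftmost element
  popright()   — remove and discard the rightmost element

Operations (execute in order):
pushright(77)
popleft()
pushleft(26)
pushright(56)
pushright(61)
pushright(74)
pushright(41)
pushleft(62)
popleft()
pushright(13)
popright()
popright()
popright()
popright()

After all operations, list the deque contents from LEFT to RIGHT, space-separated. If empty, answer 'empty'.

pushright(77): [77]
popleft(): []
pushleft(26): [26]
pushright(56): [26, 56]
pushright(61): [26, 56, 61]
pushright(74): [26, 56, 61, 74]
pushright(41): [26, 56, 61, 74, 41]
pushleft(62): [62, 26, 56, 61, 74, 41]
popleft(): [26, 56, 61, 74, 41]
pushright(13): [26, 56, 61, 74, 41, 13]
popright(): [26, 56, 61, 74, 41]
popright(): [26, 56, 61, 74]
popright(): [26, 56, 61]
popright(): [26, 56]

Answer: 26 56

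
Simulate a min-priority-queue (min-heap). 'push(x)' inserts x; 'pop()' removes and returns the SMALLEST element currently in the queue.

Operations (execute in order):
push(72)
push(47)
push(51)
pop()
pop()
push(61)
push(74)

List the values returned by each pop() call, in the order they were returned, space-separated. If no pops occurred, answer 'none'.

Answer: 47 51

Derivation:
push(72): heap contents = [72]
push(47): heap contents = [47, 72]
push(51): heap contents = [47, 51, 72]
pop() → 47: heap contents = [51, 72]
pop() → 51: heap contents = [72]
push(61): heap contents = [61, 72]
push(74): heap contents = [61, 72, 74]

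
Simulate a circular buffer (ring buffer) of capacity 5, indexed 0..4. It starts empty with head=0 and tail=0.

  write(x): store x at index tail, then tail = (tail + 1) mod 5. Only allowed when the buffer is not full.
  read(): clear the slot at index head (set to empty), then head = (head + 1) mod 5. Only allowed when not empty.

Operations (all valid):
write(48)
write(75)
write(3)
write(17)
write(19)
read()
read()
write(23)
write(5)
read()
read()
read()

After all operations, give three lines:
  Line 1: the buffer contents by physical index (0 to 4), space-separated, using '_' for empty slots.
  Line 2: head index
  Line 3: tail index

Answer: 23 5 _ _ _
0
2

Derivation:
write(48): buf=[48 _ _ _ _], head=0, tail=1, size=1
write(75): buf=[48 75 _ _ _], head=0, tail=2, size=2
write(3): buf=[48 75 3 _ _], head=0, tail=3, size=3
write(17): buf=[48 75 3 17 _], head=0, tail=4, size=4
write(19): buf=[48 75 3 17 19], head=0, tail=0, size=5
read(): buf=[_ 75 3 17 19], head=1, tail=0, size=4
read(): buf=[_ _ 3 17 19], head=2, tail=0, size=3
write(23): buf=[23 _ 3 17 19], head=2, tail=1, size=4
write(5): buf=[23 5 3 17 19], head=2, tail=2, size=5
read(): buf=[23 5 _ 17 19], head=3, tail=2, size=4
read(): buf=[23 5 _ _ 19], head=4, tail=2, size=3
read(): buf=[23 5 _ _ _], head=0, tail=2, size=2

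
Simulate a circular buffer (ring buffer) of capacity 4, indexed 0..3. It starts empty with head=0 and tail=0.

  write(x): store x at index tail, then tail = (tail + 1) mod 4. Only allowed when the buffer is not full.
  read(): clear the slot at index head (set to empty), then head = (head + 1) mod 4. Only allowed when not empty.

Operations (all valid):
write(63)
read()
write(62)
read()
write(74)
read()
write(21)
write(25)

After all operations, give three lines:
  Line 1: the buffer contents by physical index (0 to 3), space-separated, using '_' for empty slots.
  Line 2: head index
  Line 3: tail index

write(63): buf=[63 _ _ _], head=0, tail=1, size=1
read(): buf=[_ _ _ _], head=1, tail=1, size=0
write(62): buf=[_ 62 _ _], head=1, tail=2, size=1
read(): buf=[_ _ _ _], head=2, tail=2, size=0
write(74): buf=[_ _ 74 _], head=2, tail=3, size=1
read(): buf=[_ _ _ _], head=3, tail=3, size=0
write(21): buf=[_ _ _ 21], head=3, tail=0, size=1
write(25): buf=[25 _ _ 21], head=3, tail=1, size=2

Answer: 25 _ _ 21
3
1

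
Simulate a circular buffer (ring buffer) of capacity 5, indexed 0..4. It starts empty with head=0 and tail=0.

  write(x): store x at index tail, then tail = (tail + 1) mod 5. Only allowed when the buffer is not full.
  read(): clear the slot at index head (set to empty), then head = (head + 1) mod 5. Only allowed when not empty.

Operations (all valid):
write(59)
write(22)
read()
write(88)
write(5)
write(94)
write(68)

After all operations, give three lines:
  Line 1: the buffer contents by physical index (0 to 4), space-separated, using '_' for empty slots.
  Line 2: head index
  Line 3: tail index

Answer: 68 22 88 5 94
1
1

Derivation:
write(59): buf=[59 _ _ _ _], head=0, tail=1, size=1
write(22): buf=[59 22 _ _ _], head=0, tail=2, size=2
read(): buf=[_ 22 _ _ _], head=1, tail=2, size=1
write(88): buf=[_ 22 88 _ _], head=1, tail=3, size=2
write(5): buf=[_ 22 88 5 _], head=1, tail=4, size=3
write(94): buf=[_ 22 88 5 94], head=1, tail=0, size=4
write(68): buf=[68 22 88 5 94], head=1, tail=1, size=5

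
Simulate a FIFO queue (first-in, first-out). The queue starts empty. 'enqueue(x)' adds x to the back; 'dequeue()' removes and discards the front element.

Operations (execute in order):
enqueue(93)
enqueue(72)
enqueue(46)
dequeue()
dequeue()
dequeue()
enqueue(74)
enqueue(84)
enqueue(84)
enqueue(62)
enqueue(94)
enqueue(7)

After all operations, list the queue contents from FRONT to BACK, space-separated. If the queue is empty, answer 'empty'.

enqueue(93): [93]
enqueue(72): [93, 72]
enqueue(46): [93, 72, 46]
dequeue(): [72, 46]
dequeue(): [46]
dequeue(): []
enqueue(74): [74]
enqueue(84): [74, 84]
enqueue(84): [74, 84, 84]
enqueue(62): [74, 84, 84, 62]
enqueue(94): [74, 84, 84, 62, 94]
enqueue(7): [74, 84, 84, 62, 94, 7]

Answer: 74 84 84 62 94 7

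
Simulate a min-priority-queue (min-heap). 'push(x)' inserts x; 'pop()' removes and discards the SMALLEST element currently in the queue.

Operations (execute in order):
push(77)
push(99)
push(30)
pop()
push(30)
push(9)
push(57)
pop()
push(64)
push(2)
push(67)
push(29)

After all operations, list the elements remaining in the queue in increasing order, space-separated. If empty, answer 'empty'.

push(77): heap contents = [77]
push(99): heap contents = [77, 99]
push(30): heap contents = [30, 77, 99]
pop() → 30: heap contents = [77, 99]
push(30): heap contents = [30, 77, 99]
push(9): heap contents = [9, 30, 77, 99]
push(57): heap contents = [9, 30, 57, 77, 99]
pop() → 9: heap contents = [30, 57, 77, 99]
push(64): heap contents = [30, 57, 64, 77, 99]
push(2): heap contents = [2, 30, 57, 64, 77, 99]
push(67): heap contents = [2, 30, 57, 64, 67, 77, 99]
push(29): heap contents = [2, 29, 30, 57, 64, 67, 77, 99]

Answer: 2 29 30 57 64 67 77 99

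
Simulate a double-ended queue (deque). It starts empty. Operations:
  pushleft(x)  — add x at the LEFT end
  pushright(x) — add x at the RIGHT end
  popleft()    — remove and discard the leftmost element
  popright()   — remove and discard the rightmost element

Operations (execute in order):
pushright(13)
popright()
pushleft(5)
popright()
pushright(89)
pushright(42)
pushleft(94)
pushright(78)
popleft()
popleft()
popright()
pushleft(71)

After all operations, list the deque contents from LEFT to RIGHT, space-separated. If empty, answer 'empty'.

Answer: 71 42

Derivation:
pushright(13): [13]
popright(): []
pushleft(5): [5]
popright(): []
pushright(89): [89]
pushright(42): [89, 42]
pushleft(94): [94, 89, 42]
pushright(78): [94, 89, 42, 78]
popleft(): [89, 42, 78]
popleft(): [42, 78]
popright(): [42]
pushleft(71): [71, 42]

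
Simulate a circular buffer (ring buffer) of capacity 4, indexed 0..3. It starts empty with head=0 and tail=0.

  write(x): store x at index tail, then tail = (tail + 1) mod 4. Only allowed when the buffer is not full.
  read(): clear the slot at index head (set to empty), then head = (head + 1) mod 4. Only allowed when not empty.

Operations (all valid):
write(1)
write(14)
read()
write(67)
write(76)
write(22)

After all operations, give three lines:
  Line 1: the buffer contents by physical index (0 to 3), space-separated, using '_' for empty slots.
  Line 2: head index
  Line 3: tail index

write(1): buf=[1 _ _ _], head=0, tail=1, size=1
write(14): buf=[1 14 _ _], head=0, tail=2, size=2
read(): buf=[_ 14 _ _], head=1, tail=2, size=1
write(67): buf=[_ 14 67 _], head=1, tail=3, size=2
write(76): buf=[_ 14 67 76], head=1, tail=0, size=3
write(22): buf=[22 14 67 76], head=1, tail=1, size=4

Answer: 22 14 67 76
1
1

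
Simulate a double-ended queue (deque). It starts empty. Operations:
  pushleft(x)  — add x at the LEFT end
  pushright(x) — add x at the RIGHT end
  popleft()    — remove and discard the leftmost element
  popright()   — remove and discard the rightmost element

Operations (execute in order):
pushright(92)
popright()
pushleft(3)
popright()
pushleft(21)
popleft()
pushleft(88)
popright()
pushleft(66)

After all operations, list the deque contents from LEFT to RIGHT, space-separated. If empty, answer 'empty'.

Answer: 66

Derivation:
pushright(92): [92]
popright(): []
pushleft(3): [3]
popright(): []
pushleft(21): [21]
popleft(): []
pushleft(88): [88]
popright(): []
pushleft(66): [66]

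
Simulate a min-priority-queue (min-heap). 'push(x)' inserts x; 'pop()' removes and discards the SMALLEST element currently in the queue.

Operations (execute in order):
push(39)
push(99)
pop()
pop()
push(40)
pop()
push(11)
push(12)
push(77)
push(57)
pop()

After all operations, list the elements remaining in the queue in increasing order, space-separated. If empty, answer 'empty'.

push(39): heap contents = [39]
push(99): heap contents = [39, 99]
pop() → 39: heap contents = [99]
pop() → 99: heap contents = []
push(40): heap contents = [40]
pop() → 40: heap contents = []
push(11): heap contents = [11]
push(12): heap contents = [11, 12]
push(77): heap contents = [11, 12, 77]
push(57): heap contents = [11, 12, 57, 77]
pop() → 11: heap contents = [12, 57, 77]

Answer: 12 57 77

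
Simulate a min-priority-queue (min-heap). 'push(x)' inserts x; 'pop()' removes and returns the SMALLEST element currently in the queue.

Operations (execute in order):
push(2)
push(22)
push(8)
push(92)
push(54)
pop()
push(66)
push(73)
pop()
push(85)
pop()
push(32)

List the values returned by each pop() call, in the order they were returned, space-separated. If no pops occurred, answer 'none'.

push(2): heap contents = [2]
push(22): heap contents = [2, 22]
push(8): heap contents = [2, 8, 22]
push(92): heap contents = [2, 8, 22, 92]
push(54): heap contents = [2, 8, 22, 54, 92]
pop() → 2: heap contents = [8, 22, 54, 92]
push(66): heap contents = [8, 22, 54, 66, 92]
push(73): heap contents = [8, 22, 54, 66, 73, 92]
pop() → 8: heap contents = [22, 54, 66, 73, 92]
push(85): heap contents = [22, 54, 66, 73, 85, 92]
pop() → 22: heap contents = [54, 66, 73, 85, 92]
push(32): heap contents = [32, 54, 66, 73, 85, 92]

Answer: 2 8 22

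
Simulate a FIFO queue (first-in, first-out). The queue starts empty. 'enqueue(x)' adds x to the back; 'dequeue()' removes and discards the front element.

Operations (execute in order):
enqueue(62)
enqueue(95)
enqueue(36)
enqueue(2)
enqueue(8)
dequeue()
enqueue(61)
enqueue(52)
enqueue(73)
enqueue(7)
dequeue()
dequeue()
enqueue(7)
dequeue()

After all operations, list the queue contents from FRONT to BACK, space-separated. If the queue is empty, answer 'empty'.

Answer: 8 61 52 73 7 7

Derivation:
enqueue(62): [62]
enqueue(95): [62, 95]
enqueue(36): [62, 95, 36]
enqueue(2): [62, 95, 36, 2]
enqueue(8): [62, 95, 36, 2, 8]
dequeue(): [95, 36, 2, 8]
enqueue(61): [95, 36, 2, 8, 61]
enqueue(52): [95, 36, 2, 8, 61, 52]
enqueue(73): [95, 36, 2, 8, 61, 52, 73]
enqueue(7): [95, 36, 2, 8, 61, 52, 73, 7]
dequeue(): [36, 2, 8, 61, 52, 73, 7]
dequeue(): [2, 8, 61, 52, 73, 7]
enqueue(7): [2, 8, 61, 52, 73, 7, 7]
dequeue(): [8, 61, 52, 73, 7, 7]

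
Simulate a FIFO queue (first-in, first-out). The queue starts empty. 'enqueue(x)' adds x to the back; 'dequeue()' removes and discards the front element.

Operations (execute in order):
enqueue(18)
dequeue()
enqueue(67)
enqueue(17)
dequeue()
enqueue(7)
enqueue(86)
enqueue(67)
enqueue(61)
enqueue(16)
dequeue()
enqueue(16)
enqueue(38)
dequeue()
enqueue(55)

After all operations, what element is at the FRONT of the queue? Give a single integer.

enqueue(18): queue = [18]
dequeue(): queue = []
enqueue(67): queue = [67]
enqueue(17): queue = [67, 17]
dequeue(): queue = [17]
enqueue(7): queue = [17, 7]
enqueue(86): queue = [17, 7, 86]
enqueue(67): queue = [17, 7, 86, 67]
enqueue(61): queue = [17, 7, 86, 67, 61]
enqueue(16): queue = [17, 7, 86, 67, 61, 16]
dequeue(): queue = [7, 86, 67, 61, 16]
enqueue(16): queue = [7, 86, 67, 61, 16, 16]
enqueue(38): queue = [7, 86, 67, 61, 16, 16, 38]
dequeue(): queue = [86, 67, 61, 16, 16, 38]
enqueue(55): queue = [86, 67, 61, 16, 16, 38, 55]

Answer: 86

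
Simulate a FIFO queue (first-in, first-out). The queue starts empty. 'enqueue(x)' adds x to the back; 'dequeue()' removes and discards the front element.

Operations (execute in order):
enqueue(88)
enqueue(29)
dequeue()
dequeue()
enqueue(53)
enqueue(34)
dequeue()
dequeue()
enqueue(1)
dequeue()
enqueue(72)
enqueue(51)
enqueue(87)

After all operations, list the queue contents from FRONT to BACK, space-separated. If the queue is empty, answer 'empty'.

Answer: 72 51 87

Derivation:
enqueue(88): [88]
enqueue(29): [88, 29]
dequeue(): [29]
dequeue(): []
enqueue(53): [53]
enqueue(34): [53, 34]
dequeue(): [34]
dequeue(): []
enqueue(1): [1]
dequeue(): []
enqueue(72): [72]
enqueue(51): [72, 51]
enqueue(87): [72, 51, 87]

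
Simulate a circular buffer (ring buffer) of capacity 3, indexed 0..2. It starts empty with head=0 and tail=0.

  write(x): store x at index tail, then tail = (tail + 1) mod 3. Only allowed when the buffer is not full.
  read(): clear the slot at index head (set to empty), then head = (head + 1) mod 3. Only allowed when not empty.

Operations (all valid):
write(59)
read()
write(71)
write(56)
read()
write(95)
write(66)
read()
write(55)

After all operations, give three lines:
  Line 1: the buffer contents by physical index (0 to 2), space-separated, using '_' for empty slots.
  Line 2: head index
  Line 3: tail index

write(59): buf=[59 _ _], head=0, tail=1, size=1
read(): buf=[_ _ _], head=1, tail=1, size=0
write(71): buf=[_ 71 _], head=1, tail=2, size=1
write(56): buf=[_ 71 56], head=1, tail=0, size=2
read(): buf=[_ _ 56], head=2, tail=0, size=1
write(95): buf=[95 _ 56], head=2, tail=1, size=2
write(66): buf=[95 66 56], head=2, tail=2, size=3
read(): buf=[95 66 _], head=0, tail=2, size=2
write(55): buf=[95 66 55], head=0, tail=0, size=3

Answer: 95 66 55
0
0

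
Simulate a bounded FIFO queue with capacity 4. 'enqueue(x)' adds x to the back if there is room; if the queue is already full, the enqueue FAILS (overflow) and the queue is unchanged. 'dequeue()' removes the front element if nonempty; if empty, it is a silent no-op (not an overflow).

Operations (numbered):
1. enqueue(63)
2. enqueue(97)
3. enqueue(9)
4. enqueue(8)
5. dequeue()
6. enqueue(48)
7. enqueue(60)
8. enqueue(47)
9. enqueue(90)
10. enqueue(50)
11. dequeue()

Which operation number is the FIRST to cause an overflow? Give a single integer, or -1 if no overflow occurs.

Answer: 7

Derivation:
1. enqueue(63): size=1
2. enqueue(97): size=2
3. enqueue(9): size=3
4. enqueue(8): size=4
5. dequeue(): size=3
6. enqueue(48): size=4
7. enqueue(60): size=4=cap → OVERFLOW (fail)
8. enqueue(47): size=4=cap → OVERFLOW (fail)
9. enqueue(90): size=4=cap → OVERFLOW (fail)
10. enqueue(50): size=4=cap → OVERFLOW (fail)
11. dequeue(): size=3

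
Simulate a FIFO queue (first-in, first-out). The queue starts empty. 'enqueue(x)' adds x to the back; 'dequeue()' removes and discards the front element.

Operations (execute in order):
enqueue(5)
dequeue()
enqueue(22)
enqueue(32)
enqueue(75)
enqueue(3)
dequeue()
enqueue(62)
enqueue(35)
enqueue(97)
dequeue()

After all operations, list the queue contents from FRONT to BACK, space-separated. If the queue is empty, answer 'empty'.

enqueue(5): [5]
dequeue(): []
enqueue(22): [22]
enqueue(32): [22, 32]
enqueue(75): [22, 32, 75]
enqueue(3): [22, 32, 75, 3]
dequeue(): [32, 75, 3]
enqueue(62): [32, 75, 3, 62]
enqueue(35): [32, 75, 3, 62, 35]
enqueue(97): [32, 75, 3, 62, 35, 97]
dequeue(): [75, 3, 62, 35, 97]

Answer: 75 3 62 35 97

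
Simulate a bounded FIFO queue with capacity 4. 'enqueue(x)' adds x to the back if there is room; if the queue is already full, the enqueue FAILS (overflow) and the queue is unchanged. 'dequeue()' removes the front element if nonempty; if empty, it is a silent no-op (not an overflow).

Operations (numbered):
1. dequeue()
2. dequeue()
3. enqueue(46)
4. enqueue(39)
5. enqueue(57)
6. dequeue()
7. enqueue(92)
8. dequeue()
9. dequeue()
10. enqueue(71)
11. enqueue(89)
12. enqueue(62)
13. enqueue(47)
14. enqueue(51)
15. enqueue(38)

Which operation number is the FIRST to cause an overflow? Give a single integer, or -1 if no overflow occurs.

1. dequeue(): empty, no-op, size=0
2. dequeue(): empty, no-op, size=0
3. enqueue(46): size=1
4. enqueue(39): size=2
5. enqueue(57): size=3
6. dequeue(): size=2
7. enqueue(92): size=3
8. dequeue(): size=2
9. dequeue(): size=1
10. enqueue(71): size=2
11. enqueue(89): size=3
12. enqueue(62): size=4
13. enqueue(47): size=4=cap → OVERFLOW (fail)
14. enqueue(51): size=4=cap → OVERFLOW (fail)
15. enqueue(38): size=4=cap → OVERFLOW (fail)

Answer: 13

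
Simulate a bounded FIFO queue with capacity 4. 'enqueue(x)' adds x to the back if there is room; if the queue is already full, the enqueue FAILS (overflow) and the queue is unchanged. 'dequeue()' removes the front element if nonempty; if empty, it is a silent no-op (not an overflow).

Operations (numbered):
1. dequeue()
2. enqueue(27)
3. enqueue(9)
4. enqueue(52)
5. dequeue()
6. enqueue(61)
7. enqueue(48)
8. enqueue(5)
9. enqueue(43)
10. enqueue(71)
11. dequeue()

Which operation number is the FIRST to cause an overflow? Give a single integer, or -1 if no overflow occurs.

1. dequeue(): empty, no-op, size=0
2. enqueue(27): size=1
3. enqueue(9): size=2
4. enqueue(52): size=3
5. dequeue(): size=2
6. enqueue(61): size=3
7. enqueue(48): size=4
8. enqueue(5): size=4=cap → OVERFLOW (fail)
9. enqueue(43): size=4=cap → OVERFLOW (fail)
10. enqueue(71): size=4=cap → OVERFLOW (fail)
11. dequeue(): size=3

Answer: 8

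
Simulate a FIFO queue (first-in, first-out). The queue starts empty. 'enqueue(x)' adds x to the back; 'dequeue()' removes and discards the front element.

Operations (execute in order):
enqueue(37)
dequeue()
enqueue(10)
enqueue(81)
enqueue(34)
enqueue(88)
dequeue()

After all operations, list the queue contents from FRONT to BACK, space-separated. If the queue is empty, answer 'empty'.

enqueue(37): [37]
dequeue(): []
enqueue(10): [10]
enqueue(81): [10, 81]
enqueue(34): [10, 81, 34]
enqueue(88): [10, 81, 34, 88]
dequeue(): [81, 34, 88]

Answer: 81 34 88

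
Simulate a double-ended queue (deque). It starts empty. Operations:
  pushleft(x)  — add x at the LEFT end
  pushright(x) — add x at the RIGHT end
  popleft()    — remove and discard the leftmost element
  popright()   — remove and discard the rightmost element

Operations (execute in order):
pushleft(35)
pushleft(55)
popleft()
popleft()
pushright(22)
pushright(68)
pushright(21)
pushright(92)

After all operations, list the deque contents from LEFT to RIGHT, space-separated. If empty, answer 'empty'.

pushleft(35): [35]
pushleft(55): [55, 35]
popleft(): [35]
popleft(): []
pushright(22): [22]
pushright(68): [22, 68]
pushright(21): [22, 68, 21]
pushright(92): [22, 68, 21, 92]

Answer: 22 68 21 92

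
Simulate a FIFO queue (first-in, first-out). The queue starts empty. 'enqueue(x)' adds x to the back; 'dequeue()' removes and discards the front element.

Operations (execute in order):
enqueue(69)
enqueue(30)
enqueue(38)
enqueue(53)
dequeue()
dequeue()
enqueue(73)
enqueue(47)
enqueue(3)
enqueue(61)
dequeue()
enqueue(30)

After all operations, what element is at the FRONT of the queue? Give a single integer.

Answer: 53

Derivation:
enqueue(69): queue = [69]
enqueue(30): queue = [69, 30]
enqueue(38): queue = [69, 30, 38]
enqueue(53): queue = [69, 30, 38, 53]
dequeue(): queue = [30, 38, 53]
dequeue(): queue = [38, 53]
enqueue(73): queue = [38, 53, 73]
enqueue(47): queue = [38, 53, 73, 47]
enqueue(3): queue = [38, 53, 73, 47, 3]
enqueue(61): queue = [38, 53, 73, 47, 3, 61]
dequeue(): queue = [53, 73, 47, 3, 61]
enqueue(30): queue = [53, 73, 47, 3, 61, 30]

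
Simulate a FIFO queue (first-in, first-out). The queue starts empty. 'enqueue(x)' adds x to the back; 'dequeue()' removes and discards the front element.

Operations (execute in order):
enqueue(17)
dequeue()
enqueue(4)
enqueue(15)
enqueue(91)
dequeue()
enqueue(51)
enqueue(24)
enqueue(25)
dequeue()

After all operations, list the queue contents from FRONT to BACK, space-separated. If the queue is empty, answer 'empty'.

Answer: 91 51 24 25

Derivation:
enqueue(17): [17]
dequeue(): []
enqueue(4): [4]
enqueue(15): [4, 15]
enqueue(91): [4, 15, 91]
dequeue(): [15, 91]
enqueue(51): [15, 91, 51]
enqueue(24): [15, 91, 51, 24]
enqueue(25): [15, 91, 51, 24, 25]
dequeue(): [91, 51, 24, 25]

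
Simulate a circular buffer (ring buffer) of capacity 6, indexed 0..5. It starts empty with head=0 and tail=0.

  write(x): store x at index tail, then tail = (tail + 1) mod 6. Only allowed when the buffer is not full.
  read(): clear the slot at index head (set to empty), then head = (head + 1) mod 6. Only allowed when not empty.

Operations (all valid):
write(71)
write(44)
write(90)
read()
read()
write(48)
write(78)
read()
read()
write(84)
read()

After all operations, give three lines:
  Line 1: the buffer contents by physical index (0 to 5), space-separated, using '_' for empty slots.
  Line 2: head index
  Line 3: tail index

write(71): buf=[71 _ _ _ _ _], head=0, tail=1, size=1
write(44): buf=[71 44 _ _ _ _], head=0, tail=2, size=2
write(90): buf=[71 44 90 _ _ _], head=0, tail=3, size=3
read(): buf=[_ 44 90 _ _ _], head=1, tail=3, size=2
read(): buf=[_ _ 90 _ _ _], head=2, tail=3, size=1
write(48): buf=[_ _ 90 48 _ _], head=2, tail=4, size=2
write(78): buf=[_ _ 90 48 78 _], head=2, tail=5, size=3
read(): buf=[_ _ _ 48 78 _], head=3, tail=5, size=2
read(): buf=[_ _ _ _ 78 _], head=4, tail=5, size=1
write(84): buf=[_ _ _ _ 78 84], head=4, tail=0, size=2
read(): buf=[_ _ _ _ _ 84], head=5, tail=0, size=1

Answer: _ _ _ _ _ 84
5
0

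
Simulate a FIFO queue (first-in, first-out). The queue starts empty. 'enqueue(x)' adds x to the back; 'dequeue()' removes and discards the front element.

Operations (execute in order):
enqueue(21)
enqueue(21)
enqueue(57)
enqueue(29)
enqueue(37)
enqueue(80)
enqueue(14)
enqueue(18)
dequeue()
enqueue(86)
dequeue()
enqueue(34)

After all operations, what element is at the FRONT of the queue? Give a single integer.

Answer: 57

Derivation:
enqueue(21): queue = [21]
enqueue(21): queue = [21, 21]
enqueue(57): queue = [21, 21, 57]
enqueue(29): queue = [21, 21, 57, 29]
enqueue(37): queue = [21, 21, 57, 29, 37]
enqueue(80): queue = [21, 21, 57, 29, 37, 80]
enqueue(14): queue = [21, 21, 57, 29, 37, 80, 14]
enqueue(18): queue = [21, 21, 57, 29, 37, 80, 14, 18]
dequeue(): queue = [21, 57, 29, 37, 80, 14, 18]
enqueue(86): queue = [21, 57, 29, 37, 80, 14, 18, 86]
dequeue(): queue = [57, 29, 37, 80, 14, 18, 86]
enqueue(34): queue = [57, 29, 37, 80, 14, 18, 86, 34]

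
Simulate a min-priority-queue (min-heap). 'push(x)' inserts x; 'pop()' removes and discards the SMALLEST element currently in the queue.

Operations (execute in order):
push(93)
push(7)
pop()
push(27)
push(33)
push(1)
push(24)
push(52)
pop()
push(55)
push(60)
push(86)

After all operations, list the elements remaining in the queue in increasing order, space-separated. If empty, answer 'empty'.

push(93): heap contents = [93]
push(7): heap contents = [7, 93]
pop() → 7: heap contents = [93]
push(27): heap contents = [27, 93]
push(33): heap contents = [27, 33, 93]
push(1): heap contents = [1, 27, 33, 93]
push(24): heap contents = [1, 24, 27, 33, 93]
push(52): heap contents = [1, 24, 27, 33, 52, 93]
pop() → 1: heap contents = [24, 27, 33, 52, 93]
push(55): heap contents = [24, 27, 33, 52, 55, 93]
push(60): heap contents = [24, 27, 33, 52, 55, 60, 93]
push(86): heap contents = [24, 27, 33, 52, 55, 60, 86, 93]

Answer: 24 27 33 52 55 60 86 93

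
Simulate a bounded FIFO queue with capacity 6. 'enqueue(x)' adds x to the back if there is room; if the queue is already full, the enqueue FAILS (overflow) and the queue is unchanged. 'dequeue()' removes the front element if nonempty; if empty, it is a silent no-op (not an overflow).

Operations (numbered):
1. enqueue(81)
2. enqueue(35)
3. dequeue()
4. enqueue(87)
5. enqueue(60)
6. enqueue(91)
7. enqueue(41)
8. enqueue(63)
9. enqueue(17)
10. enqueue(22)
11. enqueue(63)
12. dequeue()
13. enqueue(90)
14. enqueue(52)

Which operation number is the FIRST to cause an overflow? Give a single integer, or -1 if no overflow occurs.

Answer: 9

Derivation:
1. enqueue(81): size=1
2. enqueue(35): size=2
3. dequeue(): size=1
4. enqueue(87): size=2
5. enqueue(60): size=3
6. enqueue(91): size=4
7. enqueue(41): size=5
8. enqueue(63): size=6
9. enqueue(17): size=6=cap → OVERFLOW (fail)
10. enqueue(22): size=6=cap → OVERFLOW (fail)
11. enqueue(63): size=6=cap → OVERFLOW (fail)
12. dequeue(): size=5
13. enqueue(90): size=6
14. enqueue(52): size=6=cap → OVERFLOW (fail)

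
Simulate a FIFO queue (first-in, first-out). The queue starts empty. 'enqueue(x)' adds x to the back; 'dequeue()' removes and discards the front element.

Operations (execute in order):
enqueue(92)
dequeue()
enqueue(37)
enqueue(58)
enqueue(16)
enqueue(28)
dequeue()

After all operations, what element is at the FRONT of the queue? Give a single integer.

enqueue(92): queue = [92]
dequeue(): queue = []
enqueue(37): queue = [37]
enqueue(58): queue = [37, 58]
enqueue(16): queue = [37, 58, 16]
enqueue(28): queue = [37, 58, 16, 28]
dequeue(): queue = [58, 16, 28]

Answer: 58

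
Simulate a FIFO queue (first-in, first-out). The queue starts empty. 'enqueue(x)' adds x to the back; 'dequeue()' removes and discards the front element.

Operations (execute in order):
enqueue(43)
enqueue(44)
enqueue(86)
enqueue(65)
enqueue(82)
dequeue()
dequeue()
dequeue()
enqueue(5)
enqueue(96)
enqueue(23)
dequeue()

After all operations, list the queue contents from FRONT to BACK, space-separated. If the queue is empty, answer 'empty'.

enqueue(43): [43]
enqueue(44): [43, 44]
enqueue(86): [43, 44, 86]
enqueue(65): [43, 44, 86, 65]
enqueue(82): [43, 44, 86, 65, 82]
dequeue(): [44, 86, 65, 82]
dequeue(): [86, 65, 82]
dequeue(): [65, 82]
enqueue(5): [65, 82, 5]
enqueue(96): [65, 82, 5, 96]
enqueue(23): [65, 82, 5, 96, 23]
dequeue(): [82, 5, 96, 23]

Answer: 82 5 96 23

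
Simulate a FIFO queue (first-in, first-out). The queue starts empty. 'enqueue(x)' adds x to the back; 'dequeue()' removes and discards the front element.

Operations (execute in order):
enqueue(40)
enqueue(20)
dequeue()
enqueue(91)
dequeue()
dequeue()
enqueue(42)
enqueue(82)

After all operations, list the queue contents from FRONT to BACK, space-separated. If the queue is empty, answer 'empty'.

Answer: 42 82

Derivation:
enqueue(40): [40]
enqueue(20): [40, 20]
dequeue(): [20]
enqueue(91): [20, 91]
dequeue(): [91]
dequeue(): []
enqueue(42): [42]
enqueue(82): [42, 82]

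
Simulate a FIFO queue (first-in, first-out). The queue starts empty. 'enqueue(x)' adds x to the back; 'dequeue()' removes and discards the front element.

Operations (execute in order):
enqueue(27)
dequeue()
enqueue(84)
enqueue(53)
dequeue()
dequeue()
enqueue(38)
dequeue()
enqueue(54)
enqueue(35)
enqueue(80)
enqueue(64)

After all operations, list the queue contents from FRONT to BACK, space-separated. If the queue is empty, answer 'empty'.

enqueue(27): [27]
dequeue(): []
enqueue(84): [84]
enqueue(53): [84, 53]
dequeue(): [53]
dequeue(): []
enqueue(38): [38]
dequeue(): []
enqueue(54): [54]
enqueue(35): [54, 35]
enqueue(80): [54, 35, 80]
enqueue(64): [54, 35, 80, 64]

Answer: 54 35 80 64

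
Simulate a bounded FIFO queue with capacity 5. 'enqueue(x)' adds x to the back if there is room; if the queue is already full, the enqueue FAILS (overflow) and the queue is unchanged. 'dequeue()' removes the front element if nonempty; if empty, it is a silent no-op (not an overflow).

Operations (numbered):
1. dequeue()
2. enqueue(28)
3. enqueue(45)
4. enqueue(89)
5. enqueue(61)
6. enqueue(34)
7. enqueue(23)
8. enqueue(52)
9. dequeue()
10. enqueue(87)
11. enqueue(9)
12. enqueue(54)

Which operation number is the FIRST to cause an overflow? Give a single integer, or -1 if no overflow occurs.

1. dequeue(): empty, no-op, size=0
2. enqueue(28): size=1
3. enqueue(45): size=2
4. enqueue(89): size=3
5. enqueue(61): size=4
6. enqueue(34): size=5
7. enqueue(23): size=5=cap → OVERFLOW (fail)
8. enqueue(52): size=5=cap → OVERFLOW (fail)
9. dequeue(): size=4
10. enqueue(87): size=5
11. enqueue(9): size=5=cap → OVERFLOW (fail)
12. enqueue(54): size=5=cap → OVERFLOW (fail)

Answer: 7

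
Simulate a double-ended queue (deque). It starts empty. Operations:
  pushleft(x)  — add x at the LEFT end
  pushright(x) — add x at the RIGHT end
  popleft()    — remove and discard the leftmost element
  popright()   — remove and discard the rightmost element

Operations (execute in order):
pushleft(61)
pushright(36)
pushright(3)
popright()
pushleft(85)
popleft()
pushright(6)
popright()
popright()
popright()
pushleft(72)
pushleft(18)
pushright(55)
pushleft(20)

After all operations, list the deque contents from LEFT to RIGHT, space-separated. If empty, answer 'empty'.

Answer: 20 18 72 55

Derivation:
pushleft(61): [61]
pushright(36): [61, 36]
pushright(3): [61, 36, 3]
popright(): [61, 36]
pushleft(85): [85, 61, 36]
popleft(): [61, 36]
pushright(6): [61, 36, 6]
popright(): [61, 36]
popright(): [61]
popright(): []
pushleft(72): [72]
pushleft(18): [18, 72]
pushright(55): [18, 72, 55]
pushleft(20): [20, 18, 72, 55]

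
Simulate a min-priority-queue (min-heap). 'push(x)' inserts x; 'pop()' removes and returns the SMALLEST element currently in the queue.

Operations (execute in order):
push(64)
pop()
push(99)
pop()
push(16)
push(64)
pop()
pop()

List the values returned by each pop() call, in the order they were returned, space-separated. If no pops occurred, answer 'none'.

Answer: 64 99 16 64

Derivation:
push(64): heap contents = [64]
pop() → 64: heap contents = []
push(99): heap contents = [99]
pop() → 99: heap contents = []
push(16): heap contents = [16]
push(64): heap contents = [16, 64]
pop() → 16: heap contents = [64]
pop() → 64: heap contents = []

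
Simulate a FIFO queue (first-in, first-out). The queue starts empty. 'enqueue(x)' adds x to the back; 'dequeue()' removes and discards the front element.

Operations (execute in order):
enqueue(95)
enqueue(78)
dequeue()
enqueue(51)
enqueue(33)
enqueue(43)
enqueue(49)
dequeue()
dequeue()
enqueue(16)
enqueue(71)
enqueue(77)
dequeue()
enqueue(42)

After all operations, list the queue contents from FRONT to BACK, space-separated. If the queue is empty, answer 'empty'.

Answer: 43 49 16 71 77 42

Derivation:
enqueue(95): [95]
enqueue(78): [95, 78]
dequeue(): [78]
enqueue(51): [78, 51]
enqueue(33): [78, 51, 33]
enqueue(43): [78, 51, 33, 43]
enqueue(49): [78, 51, 33, 43, 49]
dequeue(): [51, 33, 43, 49]
dequeue(): [33, 43, 49]
enqueue(16): [33, 43, 49, 16]
enqueue(71): [33, 43, 49, 16, 71]
enqueue(77): [33, 43, 49, 16, 71, 77]
dequeue(): [43, 49, 16, 71, 77]
enqueue(42): [43, 49, 16, 71, 77, 42]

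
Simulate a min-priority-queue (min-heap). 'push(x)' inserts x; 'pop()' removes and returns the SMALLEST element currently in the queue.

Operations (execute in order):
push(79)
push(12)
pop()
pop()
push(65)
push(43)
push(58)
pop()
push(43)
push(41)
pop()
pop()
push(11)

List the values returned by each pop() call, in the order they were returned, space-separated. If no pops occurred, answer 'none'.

push(79): heap contents = [79]
push(12): heap contents = [12, 79]
pop() → 12: heap contents = [79]
pop() → 79: heap contents = []
push(65): heap contents = [65]
push(43): heap contents = [43, 65]
push(58): heap contents = [43, 58, 65]
pop() → 43: heap contents = [58, 65]
push(43): heap contents = [43, 58, 65]
push(41): heap contents = [41, 43, 58, 65]
pop() → 41: heap contents = [43, 58, 65]
pop() → 43: heap contents = [58, 65]
push(11): heap contents = [11, 58, 65]

Answer: 12 79 43 41 43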